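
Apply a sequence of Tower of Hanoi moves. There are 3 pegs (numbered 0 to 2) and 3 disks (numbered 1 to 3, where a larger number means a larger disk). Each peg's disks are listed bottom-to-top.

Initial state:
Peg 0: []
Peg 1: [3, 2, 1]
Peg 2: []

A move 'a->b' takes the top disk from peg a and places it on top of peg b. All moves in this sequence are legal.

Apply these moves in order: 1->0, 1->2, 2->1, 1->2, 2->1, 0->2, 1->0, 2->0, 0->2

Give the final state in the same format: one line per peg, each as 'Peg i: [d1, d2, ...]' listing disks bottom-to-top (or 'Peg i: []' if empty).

Answer: Peg 0: [2]
Peg 1: [3]
Peg 2: [1]

Derivation:
After move 1 (1->0):
Peg 0: [1]
Peg 1: [3, 2]
Peg 2: []

After move 2 (1->2):
Peg 0: [1]
Peg 1: [3]
Peg 2: [2]

After move 3 (2->1):
Peg 0: [1]
Peg 1: [3, 2]
Peg 2: []

After move 4 (1->2):
Peg 0: [1]
Peg 1: [3]
Peg 2: [2]

After move 5 (2->1):
Peg 0: [1]
Peg 1: [3, 2]
Peg 2: []

After move 6 (0->2):
Peg 0: []
Peg 1: [3, 2]
Peg 2: [1]

After move 7 (1->0):
Peg 0: [2]
Peg 1: [3]
Peg 2: [1]

After move 8 (2->0):
Peg 0: [2, 1]
Peg 1: [3]
Peg 2: []

After move 9 (0->2):
Peg 0: [2]
Peg 1: [3]
Peg 2: [1]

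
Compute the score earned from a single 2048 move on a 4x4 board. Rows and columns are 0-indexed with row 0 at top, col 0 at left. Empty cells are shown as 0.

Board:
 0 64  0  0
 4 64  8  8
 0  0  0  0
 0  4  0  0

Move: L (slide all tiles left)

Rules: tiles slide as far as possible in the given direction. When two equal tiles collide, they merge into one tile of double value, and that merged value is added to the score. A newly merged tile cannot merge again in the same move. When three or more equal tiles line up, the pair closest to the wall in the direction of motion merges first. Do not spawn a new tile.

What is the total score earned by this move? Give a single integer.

Answer: 16

Derivation:
Slide left:
row 0: [0, 64, 0, 0] -> [64, 0, 0, 0]  score +0 (running 0)
row 1: [4, 64, 8, 8] -> [4, 64, 16, 0]  score +16 (running 16)
row 2: [0, 0, 0, 0] -> [0, 0, 0, 0]  score +0 (running 16)
row 3: [0, 4, 0, 0] -> [4, 0, 0, 0]  score +0 (running 16)
Board after move:
64  0  0  0
 4 64 16  0
 0  0  0  0
 4  0  0  0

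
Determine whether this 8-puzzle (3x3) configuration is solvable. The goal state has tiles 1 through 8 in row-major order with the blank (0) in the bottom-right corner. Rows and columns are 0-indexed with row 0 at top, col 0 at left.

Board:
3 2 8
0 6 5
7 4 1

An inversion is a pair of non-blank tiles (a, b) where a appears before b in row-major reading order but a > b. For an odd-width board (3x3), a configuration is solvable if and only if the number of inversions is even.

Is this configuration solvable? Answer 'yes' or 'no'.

Answer: yes

Derivation:
Inversions (pairs i<j in row-major order where tile[i] > tile[j] > 0): 16
16 is even, so the puzzle is solvable.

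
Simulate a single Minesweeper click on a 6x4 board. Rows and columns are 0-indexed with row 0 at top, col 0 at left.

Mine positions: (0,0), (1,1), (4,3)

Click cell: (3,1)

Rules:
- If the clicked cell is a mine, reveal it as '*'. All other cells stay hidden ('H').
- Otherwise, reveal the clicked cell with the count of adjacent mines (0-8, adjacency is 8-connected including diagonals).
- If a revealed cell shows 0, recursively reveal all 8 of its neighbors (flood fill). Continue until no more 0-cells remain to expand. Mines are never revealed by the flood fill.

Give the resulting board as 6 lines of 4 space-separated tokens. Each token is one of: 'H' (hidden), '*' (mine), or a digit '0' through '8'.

H H H H
H H H H
1 1 1 H
0 0 1 H
0 0 1 H
0 0 1 H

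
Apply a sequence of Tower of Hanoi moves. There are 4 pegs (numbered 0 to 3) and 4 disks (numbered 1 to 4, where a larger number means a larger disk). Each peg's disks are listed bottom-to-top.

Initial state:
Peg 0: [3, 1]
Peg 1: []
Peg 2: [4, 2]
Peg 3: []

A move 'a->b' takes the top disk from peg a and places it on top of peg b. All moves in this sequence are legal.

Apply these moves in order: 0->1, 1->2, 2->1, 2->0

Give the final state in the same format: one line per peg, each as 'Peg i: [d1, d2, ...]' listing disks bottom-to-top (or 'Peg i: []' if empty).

After move 1 (0->1):
Peg 0: [3]
Peg 1: [1]
Peg 2: [4, 2]
Peg 3: []

After move 2 (1->2):
Peg 0: [3]
Peg 1: []
Peg 2: [4, 2, 1]
Peg 3: []

After move 3 (2->1):
Peg 0: [3]
Peg 1: [1]
Peg 2: [4, 2]
Peg 3: []

After move 4 (2->0):
Peg 0: [3, 2]
Peg 1: [1]
Peg 2: [4]
Peg 3: []

Answer: Peg 0: [3, 2]
Peg 1: [1]
Peg 2: [4]
Peg 3: []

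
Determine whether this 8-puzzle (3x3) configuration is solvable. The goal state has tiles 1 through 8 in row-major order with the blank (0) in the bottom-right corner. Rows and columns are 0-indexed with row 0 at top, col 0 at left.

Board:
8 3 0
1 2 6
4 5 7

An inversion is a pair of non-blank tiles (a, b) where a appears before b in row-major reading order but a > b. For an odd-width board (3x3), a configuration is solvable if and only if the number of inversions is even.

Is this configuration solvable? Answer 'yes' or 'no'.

Inversions (pairs i<j in row-major order where tile[i] > tile[j] > 0): 11
11 is odd, so the puzzle is not solvable.

Answer: no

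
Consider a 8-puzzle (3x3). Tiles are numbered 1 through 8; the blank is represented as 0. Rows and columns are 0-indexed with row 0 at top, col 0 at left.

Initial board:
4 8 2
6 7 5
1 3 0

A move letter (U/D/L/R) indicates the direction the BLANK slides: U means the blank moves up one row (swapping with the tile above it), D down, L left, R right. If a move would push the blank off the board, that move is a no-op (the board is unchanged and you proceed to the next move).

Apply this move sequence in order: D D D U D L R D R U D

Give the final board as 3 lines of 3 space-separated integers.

Answer: 4 8 2
6 7 5
1 3 0

Derivation:
After move 1 (D):
4 8 2
6 7 5
1 3 0

After move 2 (D):
4 8 2
6 7 5
1 3 0

After move 3 (D):
4 8 2
6 7 5
1 3 0

After move 4 (U):
4 8 2
6 7 0
1 3 5

After move 5 (D):
4 8 2
6 7 5
1 3 0

After move 6 (L):
4 8 2
6 7 5
1 0 3

After move 7 (R):
4 8 2
6 7 5
1 3 0

After move 8 (D):
4 8 2
6 7 5
1 3 0

After move 9 (R):
4 8 2
6 7 5
1 3 0

After move 10 (U):
4 8 2
6 7 0
1 3 5

After move 11 (D):
4 8 2
6 7 5
1 3 0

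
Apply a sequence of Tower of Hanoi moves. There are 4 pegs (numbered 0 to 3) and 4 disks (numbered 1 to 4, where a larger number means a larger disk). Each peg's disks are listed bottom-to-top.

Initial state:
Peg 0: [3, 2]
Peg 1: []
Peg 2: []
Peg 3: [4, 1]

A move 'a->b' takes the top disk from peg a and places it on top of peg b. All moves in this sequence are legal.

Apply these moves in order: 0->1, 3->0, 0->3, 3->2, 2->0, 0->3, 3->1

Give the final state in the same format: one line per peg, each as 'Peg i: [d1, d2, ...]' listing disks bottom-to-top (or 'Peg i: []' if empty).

After move 1 (0->1):
Peg 0: [3]
Peg 1: [2]
Peg 2: []
Peg 3: [4, 1]

After move 2 (3->0):
Peg 0: [3, 1]
Peg 1: [2]
Peg 2: []
Peg 3: [4]

After move 3 (0->3):
Peg 0: [3]
Peg 1: [2]
Peg 2: []
Peg 3: [4, 1]

After move 4 (3->2):
Peg 0: [3]
Peg 1: [2]
Peg 2: [1]
Peg 3: [4]

After move 5 (2->0):
Peg 0: [3, 1]
Peg 1: [2]
Peg 2: []
Peg 3: [4]

After move 6 (0->3):
Peg 0: [3]
Peg 1: [2]
Peg 2: []
Peg 3: [4, 1]

After move 7 (3->1):
Peg 0: [3]
Peg 1: [2, 1]
Peg 2: []
Peg 3: [4]

Answer: Peg 0: [3]
Peg 1: [2, 1]
Peg 2: []
Peg 3: [4]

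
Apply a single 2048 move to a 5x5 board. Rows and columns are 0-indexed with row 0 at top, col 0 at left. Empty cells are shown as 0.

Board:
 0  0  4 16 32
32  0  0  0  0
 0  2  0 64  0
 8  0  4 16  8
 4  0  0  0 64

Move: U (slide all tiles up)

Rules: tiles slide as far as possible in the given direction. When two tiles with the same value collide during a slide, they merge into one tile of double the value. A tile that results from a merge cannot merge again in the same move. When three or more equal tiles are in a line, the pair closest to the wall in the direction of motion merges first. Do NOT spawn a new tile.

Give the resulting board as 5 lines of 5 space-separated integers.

Slide up:
col 0: [0, 32, 0, 8, 4] -> [32, 8, 4, 0, 0]
col 1: [0, 0, 2, 0, 0] -> [2, 0, 0, 0, 0]
col 2: [4, 0, 0, 4, 0] -> [8, 0, 0, 0, 0]
col 3: [16, 0, 64, 16, 0] -> [16, 64, 16, 0, 0]
col 4: [32, 0, 0, 8, 64] -> [32, 8, 64, 0, 0]

Answer: 32  2  8 16 32
 8  0  0 64  8
 4  0  0 16 64
 0  0  0  0  0
 0  0  0  0  0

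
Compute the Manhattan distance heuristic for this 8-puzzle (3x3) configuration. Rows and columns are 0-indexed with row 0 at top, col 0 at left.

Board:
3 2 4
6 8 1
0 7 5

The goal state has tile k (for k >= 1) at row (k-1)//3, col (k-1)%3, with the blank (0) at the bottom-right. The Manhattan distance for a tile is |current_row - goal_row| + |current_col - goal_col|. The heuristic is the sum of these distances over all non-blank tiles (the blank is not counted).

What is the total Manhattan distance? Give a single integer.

Answer: 14

Derivation:
Tile 3: (0,0)->(0,2) = 2
Tile 2: (0,1)->(0,1) = 0
Tile 4: (0,2)->(1,0) = 3
Tile 6: (1,0)->(1,2) = 2
Tile 8: (1,1)->(2,1) = 1
Tile 1: (1,2)->(0,0) = 3
Tile 7: (2,1)->(2,0) = 1
Tile 5: (2,2)->(1,1) = 2
Sum: 2 + 0 + 3 + 2 + 1 + 3 + 1 + 2 = 14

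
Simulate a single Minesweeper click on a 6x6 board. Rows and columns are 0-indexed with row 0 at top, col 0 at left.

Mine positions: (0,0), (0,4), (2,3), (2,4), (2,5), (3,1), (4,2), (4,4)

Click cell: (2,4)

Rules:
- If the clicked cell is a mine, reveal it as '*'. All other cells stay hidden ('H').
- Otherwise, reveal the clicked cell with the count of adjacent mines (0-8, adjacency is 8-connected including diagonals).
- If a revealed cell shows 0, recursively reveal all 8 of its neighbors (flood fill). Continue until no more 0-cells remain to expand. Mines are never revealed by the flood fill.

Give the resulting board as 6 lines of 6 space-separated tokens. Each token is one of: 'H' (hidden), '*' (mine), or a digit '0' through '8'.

H H H H H H
H H H H H H
H H H H * H
H H H H H H
H H H H H H
H H H H H H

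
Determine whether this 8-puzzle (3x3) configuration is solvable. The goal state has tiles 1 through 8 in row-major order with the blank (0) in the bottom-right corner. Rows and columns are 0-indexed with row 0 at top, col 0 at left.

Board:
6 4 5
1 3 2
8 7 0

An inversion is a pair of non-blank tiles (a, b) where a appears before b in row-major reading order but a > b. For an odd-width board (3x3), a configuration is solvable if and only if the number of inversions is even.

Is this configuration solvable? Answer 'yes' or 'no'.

Inversions (pairs i<j in row-major order where tile[i] > tile[j] > 0): 13
13 is odd, so the puzzle is not solvable.

Answer: no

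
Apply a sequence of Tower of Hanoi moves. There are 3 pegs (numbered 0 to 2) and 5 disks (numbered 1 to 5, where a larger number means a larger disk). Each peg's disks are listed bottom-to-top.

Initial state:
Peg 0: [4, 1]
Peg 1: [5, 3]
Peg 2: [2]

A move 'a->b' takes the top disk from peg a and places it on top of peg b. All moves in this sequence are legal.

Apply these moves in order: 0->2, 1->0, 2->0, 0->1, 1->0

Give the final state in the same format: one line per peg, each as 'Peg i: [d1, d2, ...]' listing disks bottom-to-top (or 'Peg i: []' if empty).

Answer: Peg 0: [4, 3, 1]
Peg 1: [5]
Peg 2: [2]

Derivation:
After move 1 (0->2):
Peg 0: [4]
Peg 1: [5, 3]
Peg 2: [2, 1]

After move 2 (1->0):
Peg 0: [4, 3]
Peg 1: [5]
Peg 2: [2, 1]

After move 3 (2->0):
Peg 0: [4, 3, 1]
Peg 1: [5]
Peg 2: [2]

After move 4 (0->1):
Peg 0: [4, 3]
Peg 1: [5, 1]
Peg 2: [2]

After move 5 (1->0):
Peg 0: [4, 3, 1]
Peg 1: [5]
Peg 2: [2]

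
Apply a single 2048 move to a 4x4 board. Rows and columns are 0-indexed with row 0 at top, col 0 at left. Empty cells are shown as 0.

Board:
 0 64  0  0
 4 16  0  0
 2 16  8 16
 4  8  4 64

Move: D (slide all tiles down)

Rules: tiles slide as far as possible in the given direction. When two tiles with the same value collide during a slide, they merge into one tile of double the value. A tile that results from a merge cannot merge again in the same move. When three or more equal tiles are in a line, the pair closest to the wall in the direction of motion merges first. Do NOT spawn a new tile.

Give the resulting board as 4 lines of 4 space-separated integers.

Slide down:
col 0: [0, 4, 2, 4] -> [0, 4, 2, 4]
col 1: [64, 16, 16, 8] -> [0, 64, 32, 8]
col 2: [0, 0, 8, 4] -> [0, 0, 8, 4]
col 3: [0, 0, 16, 64] -> [0, 0, 16, 64]

Answer:  0  0  0  0
 4 64  0  0
 2 32  8 16
 4  8  4 64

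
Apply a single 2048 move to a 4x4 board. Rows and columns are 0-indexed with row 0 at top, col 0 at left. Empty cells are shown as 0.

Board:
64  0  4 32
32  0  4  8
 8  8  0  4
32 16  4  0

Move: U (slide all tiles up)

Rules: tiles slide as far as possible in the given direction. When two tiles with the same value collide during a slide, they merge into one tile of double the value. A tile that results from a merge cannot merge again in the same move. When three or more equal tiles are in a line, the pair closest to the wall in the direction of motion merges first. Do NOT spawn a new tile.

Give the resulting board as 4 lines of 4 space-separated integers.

Slide up:
col 0: [64, 32, 8, 32] -> [64, 32, 8, 32]
col 1: [0, 0, 8, 16] -> [8, 16, 0, 0]
col 2: [4, 4, 0, 4] -> [8, 4, 0, 0]
col 3: [32, 8, 4, 0] -> [32, 8, 4, 0]

Answer: 64  8  8 32
32 16  4  8
 8  0  0  4
32  0  0  0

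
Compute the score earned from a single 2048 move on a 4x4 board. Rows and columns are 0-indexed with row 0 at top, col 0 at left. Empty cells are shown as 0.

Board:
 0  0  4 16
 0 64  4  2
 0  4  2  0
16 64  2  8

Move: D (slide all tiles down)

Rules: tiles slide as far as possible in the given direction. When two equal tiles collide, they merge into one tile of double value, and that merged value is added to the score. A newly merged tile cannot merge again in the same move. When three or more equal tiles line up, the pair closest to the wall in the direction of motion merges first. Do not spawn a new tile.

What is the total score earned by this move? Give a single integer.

Answer: 12

Derivation:
Slide down:
col 0: [0, 0, 0, 16] -> [0, 0, 0, 16]  score +0 (running 0)
col 1: [0, 64, 4, 64] -> [0, 64, 4, 64]  score +0 (running 0)
col 2: [4, 4, 2, 2] -> [0, 0, 8, 4]  score +12 (running 12)
col 3: [16, 2, 0, 8] -> [0, 16, 2, 8]  score +0 (running 12)
Board after move:
 0  0  0  0
 0 64  0 16
 0  4  8  2
16 64  4  8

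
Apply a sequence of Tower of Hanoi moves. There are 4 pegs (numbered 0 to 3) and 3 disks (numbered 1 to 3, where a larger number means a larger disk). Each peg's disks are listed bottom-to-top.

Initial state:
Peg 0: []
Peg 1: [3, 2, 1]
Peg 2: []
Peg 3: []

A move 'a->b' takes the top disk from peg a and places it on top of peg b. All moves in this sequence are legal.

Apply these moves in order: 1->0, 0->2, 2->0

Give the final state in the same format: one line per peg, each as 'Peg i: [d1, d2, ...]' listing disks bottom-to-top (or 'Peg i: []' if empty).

After move 1 (1->0):
Peg 0: [1]
Peg 1: [3, 2]
Peg 2: []
Peg 3: []

After move 2 (0->2):
Peg 0: []
Peg 1: [3, 2]
Peg 2: [1]
Peg 3: []

After move 3 (2->0):
Peg 0: [1]
Peg 1: [3, 2]
Peg 2: []
Peg 3: []

Answer: Peg 0: [1]
Peg 1: [3, 2]
Peg 2: []
Peg 3: []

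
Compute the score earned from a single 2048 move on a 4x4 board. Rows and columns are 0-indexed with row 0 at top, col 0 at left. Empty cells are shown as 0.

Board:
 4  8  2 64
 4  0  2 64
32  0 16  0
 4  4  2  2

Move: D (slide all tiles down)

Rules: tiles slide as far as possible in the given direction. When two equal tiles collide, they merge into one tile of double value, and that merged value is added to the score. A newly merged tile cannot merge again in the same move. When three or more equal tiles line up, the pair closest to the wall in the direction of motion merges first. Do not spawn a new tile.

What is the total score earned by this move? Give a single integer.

Answer: 140

Derivation:
Slide down:
col 0: [4, 4, 32, 4] -> [0, 8, 32, 4]  score +8 (running 8)
col 1: [8, 0, 0, 4] -> [0, 0, 8, 4]  score +0 (running 8)
col 2: [2, 2, 16, 2] -> [0, 4, 16, 2]  score +4 (running 12)
col 3: [64, 64, 0, 2] -> [0, 0, 128, 2]  score +128 (running 140)
Board after move:
  0   0   0   0
  8   0   4   0
 32   8  16 128
  4   4   2   2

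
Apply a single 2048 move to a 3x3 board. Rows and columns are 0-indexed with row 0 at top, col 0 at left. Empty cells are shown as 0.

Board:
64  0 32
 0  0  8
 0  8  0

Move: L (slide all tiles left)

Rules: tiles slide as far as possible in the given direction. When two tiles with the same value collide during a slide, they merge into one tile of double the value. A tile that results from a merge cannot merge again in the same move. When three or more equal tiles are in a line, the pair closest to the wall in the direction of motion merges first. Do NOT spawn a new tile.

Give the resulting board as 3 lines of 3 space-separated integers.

Answer: 64 32  0
 8  0  0
 8  0  0

Derivation:
Slide left:
row 0: [64, 0, 32] -> [64, 32, 0]
row 1: [0, 0, 8] -> [8, 0, 0]
row 2: [0, 8, 0] -> [8, 0, 0]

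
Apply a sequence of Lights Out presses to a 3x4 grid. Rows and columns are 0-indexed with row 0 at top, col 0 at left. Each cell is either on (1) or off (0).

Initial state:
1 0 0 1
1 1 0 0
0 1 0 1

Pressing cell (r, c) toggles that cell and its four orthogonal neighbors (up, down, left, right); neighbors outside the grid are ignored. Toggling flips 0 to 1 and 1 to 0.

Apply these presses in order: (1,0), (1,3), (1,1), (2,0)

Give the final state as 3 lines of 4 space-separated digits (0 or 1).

Answer: 0 1 0 0
0 1 0 1
0 1 0 0

Derivation:
After press 1 at (1,0):
0 0 0 1
0 0 0 0
1 1 0 1

After press 2 at (1,3):
0 0 0 0
0 0 1 1
1 1 0 0

After press 3 at (1,1):
0 1 0 0
1 1 0 1
1 0 0 0

After press 4 at (2,0):
0 1 0 0
0 1 0 1
0 1 0 0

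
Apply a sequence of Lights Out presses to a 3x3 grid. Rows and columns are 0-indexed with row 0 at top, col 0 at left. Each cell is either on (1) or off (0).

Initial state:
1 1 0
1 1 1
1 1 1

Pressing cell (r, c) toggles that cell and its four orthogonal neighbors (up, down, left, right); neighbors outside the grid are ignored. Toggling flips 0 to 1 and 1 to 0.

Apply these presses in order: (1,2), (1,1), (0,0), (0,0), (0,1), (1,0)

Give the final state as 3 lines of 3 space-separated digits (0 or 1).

Answer: 1 1 0
1 1 1
0 0 0

Derivation:
After press 1 at (1,2):
1 1 1
1 0 0
1 1 0

After press 2 at (1,1):
1 0 1
0 1 1
1 0 0

After press 3 at (0,0):
0 1 1
1 1 1
1 0 0

After press 4 at (0,0):
1 0 1
0 1 1
1 0 0

After press 5 at (0,1):
0 1 0
0 0 1
1 0 0

After press 6 at (1,0):
1 1 0
1 1 1
0 0 0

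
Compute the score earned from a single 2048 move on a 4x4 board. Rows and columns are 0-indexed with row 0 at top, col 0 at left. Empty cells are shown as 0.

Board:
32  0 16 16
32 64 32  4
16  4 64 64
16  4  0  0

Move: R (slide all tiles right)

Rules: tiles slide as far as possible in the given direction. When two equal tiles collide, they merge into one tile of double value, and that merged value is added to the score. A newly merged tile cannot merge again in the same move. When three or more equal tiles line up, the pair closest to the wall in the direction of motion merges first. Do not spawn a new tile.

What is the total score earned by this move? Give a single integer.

Answer: 160

Derivation:
Slide right:
row 0: [32, 0, 16, 16] -> [0, 0, 32, 32]  score +32 (running 32)
row 1: [32, 64, 32, 4] -> [32, 64, 32, 4]  score +0 (running 32)
row 2: [16, 4, 64, 64] -> [0, 16, 4, 128]  score +128 (running 160)
row 3: [16, 4, 0, 0] -> [0, 0, 16, 4]  score +0 (running 160)
Board after move:
  0   0  32  32
 32  64  32   4
  0  16   4 128
  0   0  16   4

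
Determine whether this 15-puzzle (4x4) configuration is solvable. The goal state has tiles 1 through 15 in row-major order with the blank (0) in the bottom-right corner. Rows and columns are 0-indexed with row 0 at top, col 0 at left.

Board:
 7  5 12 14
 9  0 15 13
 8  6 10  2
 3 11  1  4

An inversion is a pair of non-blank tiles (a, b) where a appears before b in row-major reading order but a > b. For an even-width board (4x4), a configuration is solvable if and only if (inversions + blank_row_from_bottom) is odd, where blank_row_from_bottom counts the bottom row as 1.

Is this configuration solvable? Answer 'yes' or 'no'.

Answer: no

Derivation:
Inversions: 69
Blank is in row 1 (0-indexed from top), which is row 3 counting from the bottom (bottom = 1).
69 + 3 = 72, which is even, so the puzzle is not solvable.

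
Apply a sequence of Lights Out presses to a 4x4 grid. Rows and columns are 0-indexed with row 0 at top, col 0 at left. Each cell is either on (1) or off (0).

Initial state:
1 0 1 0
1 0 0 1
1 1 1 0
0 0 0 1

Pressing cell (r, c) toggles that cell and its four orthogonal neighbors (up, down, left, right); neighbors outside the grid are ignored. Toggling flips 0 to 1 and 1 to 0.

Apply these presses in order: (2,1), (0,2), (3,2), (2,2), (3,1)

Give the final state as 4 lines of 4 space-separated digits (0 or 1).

Answer: 1 1 0 1
1 1 0 1
0 0 0 1
1 1 1 0

Derivation:
After press 1 at (2,1):
1 0 1 0
1 1 0 1
0 0 0 0
0 1 0 1

After press 2 at (0,2):
1 1 0 1
1 1 1 1
0 0 0 0
0 1 0 1

After press 3 at (3,2):
1 1 0 1
1 1 1 1
0 0 1 0
0 0 1 0

After press 4 at (2,2):
1 1 0 1
1 1 0 1
0 1 0 1
0 0 0 0

After press 5 at (3,1):
1 1 0 1
1 1 0 1
0 0 0 1
1 1 1 0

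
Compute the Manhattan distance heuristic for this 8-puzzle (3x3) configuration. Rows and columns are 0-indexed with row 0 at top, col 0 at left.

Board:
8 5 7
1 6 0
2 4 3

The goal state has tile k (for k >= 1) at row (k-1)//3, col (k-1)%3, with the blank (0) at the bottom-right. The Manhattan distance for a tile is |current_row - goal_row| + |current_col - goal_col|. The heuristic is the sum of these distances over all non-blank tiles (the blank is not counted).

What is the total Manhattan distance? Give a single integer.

Answer: 17

Derivation:
Tile 8: (0,0)->(2,1) = 3
Tile 5: (0,1)->(1,1) = 1
Tile 7: (0,2)->(2,0) = 4
Tile 1: (1,0)->(0,0) = 1
Tile 6: (1,1)->(1,2) = 1
Tile 2: (2,0)->(0,1) = 3
Tile 4: (2,1)->(1,0) = 2
Tile 3: (2,2)->(0,2) = 2
Sum: 3 + 1 + 4 + 1 + 1 + 3 + 2 + 2 = 17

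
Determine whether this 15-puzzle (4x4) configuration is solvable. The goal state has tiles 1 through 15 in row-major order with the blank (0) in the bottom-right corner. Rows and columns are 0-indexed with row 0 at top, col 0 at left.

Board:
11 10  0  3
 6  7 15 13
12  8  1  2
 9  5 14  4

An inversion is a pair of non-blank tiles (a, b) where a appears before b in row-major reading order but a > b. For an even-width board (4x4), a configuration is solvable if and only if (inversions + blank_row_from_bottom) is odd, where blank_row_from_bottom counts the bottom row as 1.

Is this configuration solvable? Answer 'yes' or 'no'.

Answer: yes

Derivation:
Inversions: 59
Blank is in row 0 (0-indexed from top), which is row 4 counting from the bottom (bottom = 1).
59 + 4 = 63, which is odd, so the puzzle is solvable.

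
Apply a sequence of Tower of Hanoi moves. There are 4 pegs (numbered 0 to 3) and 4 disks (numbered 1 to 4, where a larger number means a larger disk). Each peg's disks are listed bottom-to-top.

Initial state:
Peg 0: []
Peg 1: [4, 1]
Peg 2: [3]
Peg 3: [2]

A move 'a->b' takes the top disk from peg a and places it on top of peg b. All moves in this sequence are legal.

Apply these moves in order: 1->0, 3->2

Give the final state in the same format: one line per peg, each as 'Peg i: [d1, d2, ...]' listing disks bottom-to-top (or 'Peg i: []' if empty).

Answer: Peg 0: [1]
Peg 1: [4]
Peg 2: [3, 2]
Peg 3: []

Derivation:
After move 1 (1->0):
Peg 0: [1]
Peg 1: [4]
Peg 2: [3]
Peg 3: [2]

After move 2 (3->2):
Peg 0: [1]
Peg 1: [4]
Peg 2: [3, 2]
Peg 3: []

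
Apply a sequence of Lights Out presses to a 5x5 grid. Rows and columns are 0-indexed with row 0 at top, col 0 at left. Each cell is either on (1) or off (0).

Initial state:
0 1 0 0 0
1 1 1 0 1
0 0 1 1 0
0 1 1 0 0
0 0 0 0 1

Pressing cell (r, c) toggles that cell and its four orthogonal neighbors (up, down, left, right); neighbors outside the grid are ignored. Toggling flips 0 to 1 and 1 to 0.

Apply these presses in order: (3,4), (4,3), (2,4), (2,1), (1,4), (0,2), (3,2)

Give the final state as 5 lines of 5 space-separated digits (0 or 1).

Answer: 0 0 1 1 1
1 0 0 1 1
1 1 1 0 1
0 1 0 1 0
0 0 0 1 1

Derivation:
After press 1 at (3,4):
0 1 0 0 0
1 1 1 0 1
0 0 1 1 1
0 1 1 1 1
0 0 0 0 0

After press 2 at (4,3):
0 1 0 0 0
1 1 1 0 1
0 0 1 1 1
0 1 1 0 1
0 0 1 1 1

After press 3 at (2,4):
0 1 0 0 0
1 1 1 0 0
0 0 1 0 0
0 1 1 0 0
0 0 1 1 1

After press 4 at (2,1):
0 1 0 0 0
1 0 1 0 0
1 1 0 0 0
0 0 1 0 0
0 0 1 1 1

After press 5 at (1,4):
0 1 0 0 1
1 0 1 1 1
1 1 0 0 1
0 0 1 0 0
0 0 1 1 1

After press 6 at (0,2):
0 0 1 1 1
1 0 0 1 1
1 1 0 0 1
0 0 1 0 0
0 0 1 1 1

After press 7 at (3,2):
0 0 1 1 1
1 0 0 1 1
1 1 1 0 1
0 1 0 1 0
0 0 0 1 1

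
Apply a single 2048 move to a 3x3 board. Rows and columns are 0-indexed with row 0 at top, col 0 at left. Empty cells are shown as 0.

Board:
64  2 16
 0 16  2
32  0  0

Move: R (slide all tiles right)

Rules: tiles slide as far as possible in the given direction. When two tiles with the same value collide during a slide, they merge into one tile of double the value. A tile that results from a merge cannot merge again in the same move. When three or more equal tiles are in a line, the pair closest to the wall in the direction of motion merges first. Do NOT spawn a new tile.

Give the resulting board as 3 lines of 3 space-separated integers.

Answer: 64  2 16
 0 16  2
 0  0 32

Derivation:
Slide right:
row 0: [64, 2, 16] -> [64, 2, 16]
row 1: [0, 16, 2] -> [0, 16, 2]
row 2: [32, 0, 0] -> [0, 0, 32]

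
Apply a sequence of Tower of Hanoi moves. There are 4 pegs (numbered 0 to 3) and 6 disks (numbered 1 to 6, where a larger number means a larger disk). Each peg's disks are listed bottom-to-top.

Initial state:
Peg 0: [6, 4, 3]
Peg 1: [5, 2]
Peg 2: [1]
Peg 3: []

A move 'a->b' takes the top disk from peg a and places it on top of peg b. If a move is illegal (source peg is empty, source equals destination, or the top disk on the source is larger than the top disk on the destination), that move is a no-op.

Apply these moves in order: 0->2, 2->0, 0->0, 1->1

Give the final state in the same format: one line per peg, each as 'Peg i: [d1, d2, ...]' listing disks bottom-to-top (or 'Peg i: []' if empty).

Answer: Peg 0: [6, 4, 3, 1]
Peg 1: [5, 2]
Peg 2: []
Peg 3: []

Derivation:
After move 1 (0->2):
Peg 0: [6, 4, 3]
Peg 1: [5, 2]
Peg 2: [1]
Peg 3: []

After move 2 (2->0):
Peg 0: [6, 4, 3, 1]
Peg 1: [5, 2]
Peg 2: []
Peg 3: []

After move 3 (0->0):
Peg 0: [6, 4, 3, 1]
Peg 1: [5, 2]
Peg 2: []
Peg 3: []

After move 4 (1->1):
Peg 0: [6, 4, 3, 1]
Peg 1: [5, 2]
Peg 2: []
Peg 3: []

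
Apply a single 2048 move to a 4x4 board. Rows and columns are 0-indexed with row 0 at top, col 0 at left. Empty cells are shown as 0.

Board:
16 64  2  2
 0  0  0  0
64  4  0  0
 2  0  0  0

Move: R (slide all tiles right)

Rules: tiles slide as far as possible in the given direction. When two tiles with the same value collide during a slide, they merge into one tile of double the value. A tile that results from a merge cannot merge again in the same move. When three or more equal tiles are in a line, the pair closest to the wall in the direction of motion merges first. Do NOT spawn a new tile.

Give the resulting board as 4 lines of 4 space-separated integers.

Answer:  0 16 64  4
 0  0  0  0
 0  0 64  4
 0  0  0  2

Derivation:
Slide right:
row 0: [16, 64, 2, 2] -> [0, 16, 64, 4]
row 1: [0, 0, 0, 0] -> [0, 0, 0, 0]
row 2: [64, 4, 0, 0] -> [0, 0, 64, 4]
row 3: [2, 0, 0, 0] -> [0, 0, 0, 2]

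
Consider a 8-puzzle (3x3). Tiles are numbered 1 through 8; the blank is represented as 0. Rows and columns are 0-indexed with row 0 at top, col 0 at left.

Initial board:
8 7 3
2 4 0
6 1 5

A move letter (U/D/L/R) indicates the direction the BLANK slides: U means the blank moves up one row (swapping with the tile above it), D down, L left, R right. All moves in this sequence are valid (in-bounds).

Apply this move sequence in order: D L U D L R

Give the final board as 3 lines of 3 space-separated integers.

Answer: 8 7 3
2 4 5
6 0 1

Derivation:
After move 1 (D):
8 7 3
2 4 5
6 1 0

After move 2 (L):
8 7 3
2 4 5
6 0 1

After move 3 (U):
8 7 3
2 0 5
6 4 1

After move 4 (D):
8 7 3
2 4 5
6 0 1

After move 5 (L):
8 7 3
2 4 5
0 6 1

After move 6 (R):
8 7 3
2 4 5
6 0 1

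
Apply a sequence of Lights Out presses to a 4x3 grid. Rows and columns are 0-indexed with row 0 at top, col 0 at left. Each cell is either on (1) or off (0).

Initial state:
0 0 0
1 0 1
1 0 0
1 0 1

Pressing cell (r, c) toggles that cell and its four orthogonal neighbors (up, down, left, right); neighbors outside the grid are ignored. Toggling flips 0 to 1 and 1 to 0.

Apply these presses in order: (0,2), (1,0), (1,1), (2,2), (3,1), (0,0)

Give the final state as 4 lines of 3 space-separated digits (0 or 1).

After press 1 at (0,2):
0 1 1
1 0 0
1 0 0
1 0 1

After press 2 at (1,0):
1 1 1
0 1 0
0 0 0
1 0 1

After press 3 at (1,1):
1 0 1
1 0 1
0 1 0
1 0 1

After press 4 at (2,2):
1 0 1
1 0 0
0 0 1
1 0 0

After press 5 at (3,1):
1 0 1
1 0 0
0 1 1
0 1 1

After press 6 at (0,0):
0 1 1
0 0 0
0 1 1
0 1 1

Answer: 0 1 1
0 0 0
0 1 1
0 1 1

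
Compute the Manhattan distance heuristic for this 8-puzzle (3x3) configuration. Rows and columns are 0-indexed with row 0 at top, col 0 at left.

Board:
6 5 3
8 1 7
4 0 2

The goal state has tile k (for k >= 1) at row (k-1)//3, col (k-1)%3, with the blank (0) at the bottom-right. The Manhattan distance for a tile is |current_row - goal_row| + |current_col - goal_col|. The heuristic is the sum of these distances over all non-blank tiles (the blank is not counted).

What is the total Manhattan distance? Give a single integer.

Answer: 15

Derivation:
Tile 6: (0,0)->(1,2) = 3
Tile 5: (0,1)->(1,1) = 1
Tile 3: (0,2)->(0,2) = 0
Tile 8: (1,0)->(2,1) = 2
Tile 1: (1,1)->(0,0) = 2
Tile 7: (1,2)->(2,0) = 3
Tile 4: (2,0)->(1,0) = 1
Tile 2: (2,2)->(0,1) = 3
Sum: 3 + 1 + 0 + 2 + 2 + 3 + 1 + 3 = 15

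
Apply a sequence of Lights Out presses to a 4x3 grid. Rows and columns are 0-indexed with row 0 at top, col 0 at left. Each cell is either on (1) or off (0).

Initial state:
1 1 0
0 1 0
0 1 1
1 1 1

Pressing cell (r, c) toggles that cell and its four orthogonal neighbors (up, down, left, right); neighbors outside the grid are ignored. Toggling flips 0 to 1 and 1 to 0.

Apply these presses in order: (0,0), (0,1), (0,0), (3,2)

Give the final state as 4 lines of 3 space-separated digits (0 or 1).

After press 1 at (0,0):
0 0 0
1 1 0
0 1 1
1 1 1

After press 2 at (0,1):
1 1 1
1 0 0
0 1 1
1 1 1

After press 3 at (0,0):
0 0 1
0 0 0
0 1 1
1 1 1

After press 4 at (3,2):
0 0 1
0 0 0
0 1 0
1 0 0

Answer: 0 0 1
0 0 0
0 1 0
1 0 0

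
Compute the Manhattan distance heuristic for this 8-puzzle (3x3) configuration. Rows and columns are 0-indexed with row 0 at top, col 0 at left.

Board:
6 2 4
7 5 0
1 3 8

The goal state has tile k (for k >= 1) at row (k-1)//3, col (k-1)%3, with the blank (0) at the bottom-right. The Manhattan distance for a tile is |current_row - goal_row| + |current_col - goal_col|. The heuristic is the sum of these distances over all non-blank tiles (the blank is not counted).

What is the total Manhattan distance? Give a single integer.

Tile 6: (0,0)->(1,2) = 3
Tile 2: (0,1)->(0,1) = 0
Tile 4: (0,2)->(1,0) = 3
Tile 7: (1,0)->(2,0) = 1
Tile 5: (1,1)->(1,1) = 0
Tile 1: (2,0)->(0,0) = 2
Tile 3: (2,1)->(0,2) = 3
Tile 8: (2,2)->(2,1) = 1
Sum: 3 + 0 + 3 + 1 + 0 + 2 + 3 + 1 = 13

Answer: 13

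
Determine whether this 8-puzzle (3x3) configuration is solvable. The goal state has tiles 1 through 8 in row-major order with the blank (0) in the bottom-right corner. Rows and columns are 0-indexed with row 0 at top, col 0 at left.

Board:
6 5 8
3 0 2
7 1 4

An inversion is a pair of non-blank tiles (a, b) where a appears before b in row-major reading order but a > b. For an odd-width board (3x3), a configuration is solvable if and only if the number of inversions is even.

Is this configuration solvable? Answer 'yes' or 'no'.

Inversions (pairs i<j in row-major order where tile[i] > tile[j] > 0): 19
19 is odd, so the puzzle is not solvable.

Answer: no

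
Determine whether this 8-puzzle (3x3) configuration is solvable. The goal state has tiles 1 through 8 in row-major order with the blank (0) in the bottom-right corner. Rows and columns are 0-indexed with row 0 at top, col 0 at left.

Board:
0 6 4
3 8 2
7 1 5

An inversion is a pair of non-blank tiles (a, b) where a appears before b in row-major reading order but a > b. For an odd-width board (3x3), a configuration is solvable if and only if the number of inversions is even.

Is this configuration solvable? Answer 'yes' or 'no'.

Inversions (pairs i<j in row-major order where tile[i] > tile[j] > 0): 17
17 is odd, so the puzzle is not solvable.

Answer: no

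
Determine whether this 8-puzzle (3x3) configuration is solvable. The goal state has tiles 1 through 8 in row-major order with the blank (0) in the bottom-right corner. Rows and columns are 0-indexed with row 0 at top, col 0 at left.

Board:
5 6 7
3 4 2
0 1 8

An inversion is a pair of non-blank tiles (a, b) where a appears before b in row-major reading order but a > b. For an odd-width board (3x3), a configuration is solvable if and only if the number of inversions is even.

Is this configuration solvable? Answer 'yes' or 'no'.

Answer: no

Derivation:
Inversions (pairs i<j in row-major order where tile[i] > tile[j] > 0): 17
17 is odd, so the puzzle is not solvable.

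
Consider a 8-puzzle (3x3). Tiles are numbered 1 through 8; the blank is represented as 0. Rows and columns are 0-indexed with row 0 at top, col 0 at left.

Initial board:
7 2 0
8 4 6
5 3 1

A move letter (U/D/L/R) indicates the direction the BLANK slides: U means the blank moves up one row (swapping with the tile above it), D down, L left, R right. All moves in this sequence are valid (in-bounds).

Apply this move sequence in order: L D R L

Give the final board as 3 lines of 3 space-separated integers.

After move 1 (L):
7 0 2
8 4 6
5 3 1

After move 2 (D):
7 4 2
8 0 6
5 3 1

After move 3 (R):
7 4 2
8 6 0
5 3 1

After move 4 (L):
7 4 2
8 0 6
5 3 1

Answer: 7 4 2
8 0 6
5 3 1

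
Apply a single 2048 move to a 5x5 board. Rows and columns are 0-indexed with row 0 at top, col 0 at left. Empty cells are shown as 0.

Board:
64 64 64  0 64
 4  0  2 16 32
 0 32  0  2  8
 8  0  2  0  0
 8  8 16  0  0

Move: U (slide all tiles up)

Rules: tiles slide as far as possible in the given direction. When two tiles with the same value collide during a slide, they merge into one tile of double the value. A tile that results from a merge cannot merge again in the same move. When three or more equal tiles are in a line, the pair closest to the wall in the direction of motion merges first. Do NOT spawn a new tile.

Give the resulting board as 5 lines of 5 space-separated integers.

Answer: 64 64 64 16 64
 4 32  4  2 32
16  8 16  0  8
 0  0  0  0  0
 0  0  0  0  0

Derivation:
Slide up:
col 0: [64, 4, 0, 8, 8] -> [64, 4, 16, 0, 0]
col 1: [64, 0, 32, 0, 8] -> [64, 32, 8, 0, 0]
col 2: [64, 2, 0, 2, 16] -> [64, 4, 16, 0, 0]
col 3: [0, 16, 2, 0, 0] -> [16, 2, 0, 0, 0]
col 4: [64, 32, 8, 0, 0] -> [64, 32, 8, 0, 0]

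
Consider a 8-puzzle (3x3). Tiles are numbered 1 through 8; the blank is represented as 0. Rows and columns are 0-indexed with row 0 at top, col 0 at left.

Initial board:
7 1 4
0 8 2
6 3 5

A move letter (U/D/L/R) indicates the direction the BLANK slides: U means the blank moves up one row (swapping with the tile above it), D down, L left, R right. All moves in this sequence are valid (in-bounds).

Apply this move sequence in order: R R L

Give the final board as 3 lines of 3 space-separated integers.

Answer: 7 1 4
8 0 2
6 3 5

Derivation:
After move 1 (R):
7 1 4
8 0 2
6 3 5

After move 2 (R):
7 1 4
8 2 0
6 3 5

After move 3 (L):
7 1 4
8 0 2
6 3 5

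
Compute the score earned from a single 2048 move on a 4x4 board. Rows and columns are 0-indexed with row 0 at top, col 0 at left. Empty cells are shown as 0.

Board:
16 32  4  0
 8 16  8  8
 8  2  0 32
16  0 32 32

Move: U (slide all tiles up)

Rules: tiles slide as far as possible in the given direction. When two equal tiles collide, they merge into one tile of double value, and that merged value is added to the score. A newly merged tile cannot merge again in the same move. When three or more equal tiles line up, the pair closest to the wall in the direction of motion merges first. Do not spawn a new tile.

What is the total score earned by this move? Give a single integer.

Slide up:
col 0: [16, 8, 8, 16] -> [16, 16, 16, 0]  score +16 (running 16)
col 1: [32, 16, 2, 0] -> [32, 16, 2, 0]  score +0 (running 16)
col 2: [4, 8, 0, 32] -> [4, 8, 32, 0]  score +0 (running 16)
col 3: [0, 8, 32, 32] -> [8, 64, 0, 0]  score +64 (running 80)
Board after move:
16 32  4  8
16 16  8 64
16  2 32  0
 0  0  0  0

Answer: 80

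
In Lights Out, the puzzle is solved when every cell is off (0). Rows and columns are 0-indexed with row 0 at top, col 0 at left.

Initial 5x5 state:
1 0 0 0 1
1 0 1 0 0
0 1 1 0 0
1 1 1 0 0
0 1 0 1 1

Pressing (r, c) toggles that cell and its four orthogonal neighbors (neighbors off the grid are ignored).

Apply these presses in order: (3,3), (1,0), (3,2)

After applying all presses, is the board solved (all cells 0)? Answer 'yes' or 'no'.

After press 1 at (3,3):
1 0 0 0 1
1 0 1 0 0
0 1 1 1 0
1 1 0 1 1
0 1 0 0 1

After press 2 at (1,0):
0 0 0 0 1
0 1 1 0 0
1 1 1 1 0
1 1 0 1 1
0 1 0 0 1

After press 3 at (3,2):
0 0 0 0 1
0 1 1 0 0
1 1 0 1 0
1 0 1 0 1
0 1 1 0 1

Lights still on: 12

Answer: no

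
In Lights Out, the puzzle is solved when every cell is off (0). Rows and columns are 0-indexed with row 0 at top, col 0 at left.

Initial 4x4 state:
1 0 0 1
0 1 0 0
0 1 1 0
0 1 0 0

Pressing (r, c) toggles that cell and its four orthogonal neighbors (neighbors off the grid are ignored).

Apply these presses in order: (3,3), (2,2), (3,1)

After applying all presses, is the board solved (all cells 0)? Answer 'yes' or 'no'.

After press 1 at (3,3):
1 0 0 1
0 1 0 0
0 1 1 1
0 1 1 1

After press 2 at (2,2):
1 0 0 1
0 1 1 0
0 0 0 0
0 1 0 1

After press 3 at (3,1):
1 0 0 1
0 1 1 0
0 1 0 0
1 0 1 1

Lights still on: 8

Answer: no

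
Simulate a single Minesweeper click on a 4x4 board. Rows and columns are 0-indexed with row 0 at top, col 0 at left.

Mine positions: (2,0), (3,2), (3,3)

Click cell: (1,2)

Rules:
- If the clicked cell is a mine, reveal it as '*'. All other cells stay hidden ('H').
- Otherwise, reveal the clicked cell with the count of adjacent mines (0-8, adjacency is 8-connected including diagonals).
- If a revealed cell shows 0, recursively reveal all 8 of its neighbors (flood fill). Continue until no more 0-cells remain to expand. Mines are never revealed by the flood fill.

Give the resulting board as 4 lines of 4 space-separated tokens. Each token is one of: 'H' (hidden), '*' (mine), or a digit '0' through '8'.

0 0 0 0
1 1 0 0
H 2 2 2
H H H H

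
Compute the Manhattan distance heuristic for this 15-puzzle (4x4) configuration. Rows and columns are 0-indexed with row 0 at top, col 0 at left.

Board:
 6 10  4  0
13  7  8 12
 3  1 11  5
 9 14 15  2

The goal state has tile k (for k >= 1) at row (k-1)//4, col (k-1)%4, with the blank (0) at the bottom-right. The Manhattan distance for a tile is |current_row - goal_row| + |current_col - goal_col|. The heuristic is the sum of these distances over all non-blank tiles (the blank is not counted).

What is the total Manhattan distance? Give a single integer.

Tile 6: (0,0)->(1,1) = 2
Tile 10: (0,1)->(2,1) = 2
Tile 4: (0,2)->(0,3) = 1
Tile 13: (1,0)->(3,0) = 2
Tile 7: (1,1)->(1,2) = 1
Tile 8: (1,2)->(1,3) = 1
Tile 12: (1,3)->(2,3) = 1
Tile 3: (2,0)->(0,2) = 4
Tile 1: (2,1)->(0,0) = 3
Tile 11: (2,2)->(2,2) = 0
Tile 5: (2,3)->(1,0) = 4
Tile 9: (3,0)->(2,0) = 1
Tile 14: (3,1)->(3,1) = 0
Tile 15: (3,2)->(3,2) = 0
Tile 2: (3,3)->(0,1) = 5
Sum: 2 + 2 + 1 + 2 + 1 + 1 + 1 + 4 + 3 + 0 + 4 + 1 + 0 + 0 + 5 = 27

Answer: 27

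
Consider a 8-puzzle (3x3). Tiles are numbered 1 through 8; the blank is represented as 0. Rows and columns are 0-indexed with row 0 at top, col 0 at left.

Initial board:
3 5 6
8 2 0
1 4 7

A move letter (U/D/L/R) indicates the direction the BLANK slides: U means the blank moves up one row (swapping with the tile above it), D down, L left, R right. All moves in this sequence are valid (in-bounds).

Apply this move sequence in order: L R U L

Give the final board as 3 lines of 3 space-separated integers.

After move 1 (L):
3 5 6
8 0 2
1 4 7

After move 2 (R):
3 5 6
8 2 0
1 4 7

After move 3 (U):
3 5 0
8 2 6
1 4 7

After move 4 (L):
3 0 5
8 2 6
1 4 7

Answer: 3 0 5
8 2 6
1 4 7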